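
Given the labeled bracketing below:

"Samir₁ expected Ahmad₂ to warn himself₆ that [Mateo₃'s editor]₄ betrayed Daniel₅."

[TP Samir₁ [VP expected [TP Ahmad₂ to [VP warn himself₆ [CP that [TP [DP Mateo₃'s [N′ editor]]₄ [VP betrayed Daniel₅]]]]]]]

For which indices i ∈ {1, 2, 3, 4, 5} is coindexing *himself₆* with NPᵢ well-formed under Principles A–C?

*himself* is an anaphor, so Principle A applies: it must be bound in its binding domain.
Binding domain of *himself₆*: the embedded TP, whose subject is Ahmad₂.
*Samir₁* c-commands the anaphor but is outside its binding domain → cannot satisfy Principle A.
*Ahmad₂* c-commands the anaphor within its binding domain → licit binder.
*Mateo₃* does not c-command the anaphor → cannot bind it.
*[Mateo₃'s editor]₄* does not c-command the anaphor → cannot bind it.
*Daniel₅* does not c-command the anaphor → cannot bind it.

{2}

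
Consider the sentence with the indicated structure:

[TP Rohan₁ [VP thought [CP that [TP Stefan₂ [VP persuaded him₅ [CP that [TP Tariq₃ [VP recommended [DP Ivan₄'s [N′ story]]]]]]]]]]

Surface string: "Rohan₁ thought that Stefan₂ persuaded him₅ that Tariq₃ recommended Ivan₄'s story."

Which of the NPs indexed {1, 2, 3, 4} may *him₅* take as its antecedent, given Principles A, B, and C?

*him* is a pronoun, so Principle B applies: it must be free in its binding domain.
Binding domain of *him₅*: the embedded TP, whose subject is Stefan₂.
*Rohan₁* c-commands the pronoun but from outside its binding domain, and is not c-commanded by it → coindexation permitted.
*Stefan₂* c-commands the pronoun within its binding domain → coindexation would violate Principle B.
*Tariq₃*: the pronoun c-commands this R-expression → coindexation would violate Principle C on *Tariq₃*.
*Ivan₄*: the pronoun c-commands this R-expression → coindexation would violate Principle C on *Ivan₄*.

{1}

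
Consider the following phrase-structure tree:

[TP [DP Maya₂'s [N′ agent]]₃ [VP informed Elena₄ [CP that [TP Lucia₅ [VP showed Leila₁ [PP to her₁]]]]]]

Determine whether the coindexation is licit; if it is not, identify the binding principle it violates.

The two coindexed NPs are *Leila₁* and *her₁*.
*her₁* is a pronoun. Its binding domain is the embedded TP, whose subject is Lucia₅.
*Leila₁* c-commands it within that domain and carries the same index.
The pronoun is locally bound → Principle B violation.

Principle B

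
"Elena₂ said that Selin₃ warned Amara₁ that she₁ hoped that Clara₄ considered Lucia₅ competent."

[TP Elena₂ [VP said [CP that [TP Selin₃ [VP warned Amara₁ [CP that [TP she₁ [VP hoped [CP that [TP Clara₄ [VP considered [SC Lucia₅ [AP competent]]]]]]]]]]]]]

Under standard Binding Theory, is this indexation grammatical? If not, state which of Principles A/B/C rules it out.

grammatical

The two coindexed NPs are *Amara₁* and *she₁*.
*she₁* is a pronoun; nothing c-commands it within its binding domain (the embedded TP.), so Principle B holds trivially.
*Amara₁* is an R-expression; *she₁* does not c-command it, and no other NP shares its index, so Principle C is satisfied.
All principles are respected.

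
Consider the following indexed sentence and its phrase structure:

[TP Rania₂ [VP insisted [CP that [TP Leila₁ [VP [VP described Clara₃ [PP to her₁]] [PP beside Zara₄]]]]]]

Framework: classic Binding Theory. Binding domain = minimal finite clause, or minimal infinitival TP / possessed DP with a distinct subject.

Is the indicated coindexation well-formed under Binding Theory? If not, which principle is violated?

Principle B

The two coindexed NPs are *Leila₁* and *her₁*.
*her₁* is a pronoun. Its binding domain is the embedded TP, whose subject is Leila₁.
*Leila₁* c-commands it within that domain and carries the same index.
The pronoun is locally bound → Principle B violation.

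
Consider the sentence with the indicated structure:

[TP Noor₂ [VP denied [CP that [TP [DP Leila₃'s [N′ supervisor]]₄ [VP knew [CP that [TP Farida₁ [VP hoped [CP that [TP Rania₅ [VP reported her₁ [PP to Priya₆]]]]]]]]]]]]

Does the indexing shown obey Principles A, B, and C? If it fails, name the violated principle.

grammatical

The two coindexed NPs are *Farida₁* and *her₁*.
*her₁* is a pronoun; its binding domain is the embedded TP, whose subject is Rania₅. Within that domain it is c-commanded only by *Rania₅*, which carries a different index — the pronoun is free locally, so Principle B holds.
*Farida₁* is an R-expression; *her₁* does not c-command it, and no other NP shares its index, so Principle C is satisfied.
All principles are respected.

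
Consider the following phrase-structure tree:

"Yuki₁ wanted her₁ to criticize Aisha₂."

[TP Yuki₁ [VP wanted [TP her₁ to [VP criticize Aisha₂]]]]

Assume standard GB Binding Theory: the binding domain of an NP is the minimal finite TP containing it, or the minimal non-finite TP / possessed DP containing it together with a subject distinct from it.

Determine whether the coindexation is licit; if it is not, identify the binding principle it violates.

The two coindexed NPs are *Yuki₁* and *her₁*.
*her₁* is a pronoun. Its binding domain is the matrix TP, whose subject is Yuki₁.
*Yuki₁* c-commands it within that domain and carries the same index.
The pronoun is locally bound → Principle B violation.

Principle B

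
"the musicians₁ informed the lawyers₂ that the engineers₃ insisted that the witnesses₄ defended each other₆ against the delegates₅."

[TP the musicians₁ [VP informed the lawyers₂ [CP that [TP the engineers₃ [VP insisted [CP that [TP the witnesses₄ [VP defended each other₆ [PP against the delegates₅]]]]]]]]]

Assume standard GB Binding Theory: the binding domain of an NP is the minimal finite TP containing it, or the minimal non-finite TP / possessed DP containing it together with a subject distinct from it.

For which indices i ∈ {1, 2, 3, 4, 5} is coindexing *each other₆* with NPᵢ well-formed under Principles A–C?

{4}

*each other* is an anaphor, so Principle A applies: it must be bound in its binding domain.
Binding domain of *each other₆*: the embedded TP, whose subject is the witnesses₄.
*the musicians₁* c-commands the anaphor but is outside its binding domain → cannot satisfy Principle A.
*the lawyers₂* c-commands the anaphor but is outside its binding domain → cannot satisfy Principle A.
*the engineers₃* c-commands the anaphor but is outside its binding domain → cannot satisfy Principle A.
*the witnesses₄* c-commands the anaphor within its binding domain → licit binder.
*the delegates₅* does not c-command the anaphor → cannot bind it.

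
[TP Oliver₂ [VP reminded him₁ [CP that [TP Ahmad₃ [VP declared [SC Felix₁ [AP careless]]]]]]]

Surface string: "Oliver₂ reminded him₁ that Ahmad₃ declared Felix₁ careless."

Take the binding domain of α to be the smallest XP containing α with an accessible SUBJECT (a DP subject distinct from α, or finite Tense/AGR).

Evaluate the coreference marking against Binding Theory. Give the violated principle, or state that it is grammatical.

The two coindexed NPs are *him₁* and *Felix₁*.
*Felix₁* is an R-expression. Principle C requires it to be free everywhere.
*him₁* c-commands it and carries the same index.
The R-expression is bound → Principle C violation.

Principle C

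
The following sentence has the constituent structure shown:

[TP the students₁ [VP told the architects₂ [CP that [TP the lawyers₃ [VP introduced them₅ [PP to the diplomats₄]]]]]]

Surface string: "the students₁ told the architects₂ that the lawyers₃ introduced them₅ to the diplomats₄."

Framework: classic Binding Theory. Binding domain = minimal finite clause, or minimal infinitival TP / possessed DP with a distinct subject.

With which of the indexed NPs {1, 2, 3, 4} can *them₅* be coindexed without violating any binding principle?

{1, 2}

*them* is a pronoun, so Principle B applies: it must be free in its binding domain.
Binding domain of *them₅*: the embedded TP, whose subject is the lawyers₃.
*the students₁* c-commands the pronoun but from outside its binding domain, and is not c-commanded by it → coindexation permitted.
*the architects₂* c-commands the pronoun but from outside its binding domain, and is not c-commanded by it → coindexation permitted.
*the lawyers₃* c-commands the pronoun within its binding domain → coindexation would violate Principle B.
*the diplomats₄*: the pronoun c-commands this R-expression → coindexation would violate Principle C on *the diplomats₄*.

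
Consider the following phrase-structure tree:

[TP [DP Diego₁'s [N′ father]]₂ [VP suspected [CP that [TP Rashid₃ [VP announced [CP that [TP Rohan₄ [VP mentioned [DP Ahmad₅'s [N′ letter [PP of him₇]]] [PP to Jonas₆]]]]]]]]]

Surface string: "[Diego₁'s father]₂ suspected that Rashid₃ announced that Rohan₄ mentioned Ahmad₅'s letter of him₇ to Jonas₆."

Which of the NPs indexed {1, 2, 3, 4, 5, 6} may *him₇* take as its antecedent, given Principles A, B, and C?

*him* is a pronoun, so Principle B applies: it must be free in its binding domain.
Binding domain of *him₇*: the possessed DP, whose subject is Ahmad₅.
*Diego₁* and the pronoun do not c-command one another → neither Principle B nor Principle C is at stake; coindexation permitted.
*[Diego₁'s father]₂* c-commands the pronoun but from outside its binding domain, and is not c-commanded by it → coindexation permitted.
*Rashid₃* c-commands the pronoun but from outside its binding domain, and is not c-commanded by it → coindexation permitted.
*Rohan₄* c-commands the pronoun but from outside its binding domain, and is not c-commanded by it → coindexation permitted.
*Ahmad₅* c-commands the pronoun within its binding domain → coindexation would violate Principle B.
*Jonas₆* and the pronoun do not c-command one another → neither Principle B nor Principle C is at stake; coindexation permitted.

{1, 2, 3, 4, 6}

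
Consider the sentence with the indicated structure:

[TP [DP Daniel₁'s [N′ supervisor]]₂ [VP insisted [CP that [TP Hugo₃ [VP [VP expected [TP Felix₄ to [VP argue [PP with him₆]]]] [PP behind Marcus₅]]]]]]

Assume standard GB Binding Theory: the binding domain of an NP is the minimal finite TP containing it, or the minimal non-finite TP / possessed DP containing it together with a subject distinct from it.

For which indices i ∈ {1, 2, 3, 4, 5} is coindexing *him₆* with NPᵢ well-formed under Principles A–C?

*him* is a pronoun, so Principle B applies: it must be free in its binding domain.
Binding domain of *him₆*: the embedded TP, whose subject is Felix₄.
*Daniel₁* and the pronoun do not c-command one another → neither Principle B nor Principle C is at stake; coindexation permitted.
*[Daniel₁'s supervisor]₂* c-commands the pronoun but from outside its binding domain, and is not c-commanded by it → coindexation permitted.
*Hugo₃* c-commands the pronoun but from outside its binding domain, and is not c-commanded by it → coindexation permitted.
*Felix₄* c-commands the pronoun within its binding domain → coindexation would violate Principle B.
*Marcus₅* and the pronoun do not c-command one another → neither Principle B nor Principle C is at stake; coindexation permitted.

{1, 2, 3, 5}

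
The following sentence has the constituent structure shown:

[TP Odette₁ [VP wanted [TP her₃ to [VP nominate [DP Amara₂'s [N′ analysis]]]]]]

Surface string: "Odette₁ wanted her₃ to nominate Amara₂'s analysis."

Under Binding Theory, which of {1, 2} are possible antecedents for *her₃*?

none

*her* is a pronoun, so Principle B applies: it must be free in its binding domain.
Binding domain of *her₃*: the matrix TP, whose subject is Odette₁.
*Odette₁* c-commands the pronoun within its binding domain → coindexation would violate Principle B.
*Amara₂*: the pronoun c-commands this R-expression → coindexation would violate Principle C on *Amara₂*.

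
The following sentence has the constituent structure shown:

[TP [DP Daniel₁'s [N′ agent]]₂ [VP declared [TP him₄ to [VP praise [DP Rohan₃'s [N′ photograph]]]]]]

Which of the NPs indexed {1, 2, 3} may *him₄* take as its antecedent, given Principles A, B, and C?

*him* is a pronoun, so Principle B applies: it must be free in its binding domain.
Binding domain of *him₄*: the matrix TP, whose subject is [Daniel₁'s agent]₂.
*Daniel₁* and the pronoun do not c-command one another → neither Principle B nor Principle C is at stake; coindexation permitted.
*[Daniel₁'s agent]₂* c-commands the pronoun within its binding domain → coindexation would violate Principle B.
*Rohan₃*: the pronoun c-commands this R-expression → coindexation would violate Principle C on *Rohan₃*.

{1}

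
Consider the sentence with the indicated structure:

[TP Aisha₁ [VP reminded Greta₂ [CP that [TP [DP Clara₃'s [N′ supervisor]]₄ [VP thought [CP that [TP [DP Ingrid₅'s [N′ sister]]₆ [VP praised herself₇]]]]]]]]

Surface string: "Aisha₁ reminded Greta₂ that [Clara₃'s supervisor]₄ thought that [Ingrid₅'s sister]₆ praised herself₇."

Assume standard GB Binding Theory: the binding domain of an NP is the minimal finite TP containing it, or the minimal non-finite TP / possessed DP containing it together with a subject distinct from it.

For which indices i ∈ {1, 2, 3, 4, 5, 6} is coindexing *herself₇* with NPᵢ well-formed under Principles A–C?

{6}

*herself* is an anaphor, so Principle A applies: it must be bound in its binding domain.
Binding domain of *herself₇*: the embedded TP, whose subject is [Ingrid₅'s sister]₆.
*Aisha₁* c-commands the anaphor but is outside its binding domain → cannot satisfy Principle A.
*Greta₂* c-commands the anaphor but is outside its binding domain → cannot satisfy Principle A.
*Clara₃* does not c-command the anaphor → cannot bind it.
*[Clara₃'s supervisor]₄* c-commands the anaphor but is outside its binding domain → cannot satisfy Principle A.
*Ingrid₅* does not c-command the anaphor → cannot bind it.
*[Ingrid₅'s sister]₆* c-commands the anaphor within its binding domain → licit binder.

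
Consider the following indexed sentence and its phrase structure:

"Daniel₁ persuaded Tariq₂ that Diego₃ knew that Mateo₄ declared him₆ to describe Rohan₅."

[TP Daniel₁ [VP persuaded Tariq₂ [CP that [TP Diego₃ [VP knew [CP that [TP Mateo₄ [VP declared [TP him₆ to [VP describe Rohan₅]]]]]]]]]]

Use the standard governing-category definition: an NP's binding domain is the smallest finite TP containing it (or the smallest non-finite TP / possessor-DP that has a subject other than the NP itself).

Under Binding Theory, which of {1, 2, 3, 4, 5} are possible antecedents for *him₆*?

{1, 2, 3}

*him* is a pronoun, so Principle B applies: it must be free in its binding domain.
Binding domain of *him₆*: the embedded TP, whose subject is Mateo₄.
*Daniel₁* c-commands the pronoun but from outside its binding domain, and is not c-commanded by it → coindexation permitted.
*Tariq₂* c-commands the pronoun but from outside its binding domain, and is not c-commanded by it → coindexation permitted.
*Diego₃* c-commands the pronoun but from outside its binding domain, and is not c-commanded by it → coindexation permitted.
*Mateo₄* c-commands the pronoun within its binding domain → coindexation would violate Principle B.
*Rohan₅*: the pronoun c-commands this R-expression → coindexation would violate Principle C on *Rohan₅*.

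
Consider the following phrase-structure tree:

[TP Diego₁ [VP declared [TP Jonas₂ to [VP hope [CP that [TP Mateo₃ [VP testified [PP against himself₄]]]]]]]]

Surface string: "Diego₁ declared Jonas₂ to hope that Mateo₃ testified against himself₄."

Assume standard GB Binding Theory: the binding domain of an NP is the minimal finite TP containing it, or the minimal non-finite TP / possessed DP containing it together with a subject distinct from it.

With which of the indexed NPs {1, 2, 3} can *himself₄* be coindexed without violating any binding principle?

{3}

*himself* is an anaphor, so Principle A applies: it must be bound in its binding domain.
Binding domain of *himself₄*: the embedded TP, whose subject is Mateo₃.
*Diego₁* c-commands the anaphor but is outside its binding domain → cannot satisfy Principle A.
*Jonas₂* c-commands the anaphor but is outside its binding domain → cannot satisfy Principle A.
*Mateo₃* c-commands the anaphor within its binding domain → licit binder.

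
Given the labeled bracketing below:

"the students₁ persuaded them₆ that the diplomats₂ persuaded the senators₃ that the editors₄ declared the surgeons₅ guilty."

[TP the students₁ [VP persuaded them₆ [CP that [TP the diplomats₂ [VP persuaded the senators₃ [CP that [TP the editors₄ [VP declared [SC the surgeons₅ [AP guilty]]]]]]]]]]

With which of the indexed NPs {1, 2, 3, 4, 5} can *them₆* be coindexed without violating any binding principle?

*them* is a pronoun, so Principle B applies: it must be free in its binding domain.
Binding domain of *them₆*: the matrix TP, whose subject is the students₁.
*the students₁* c-commands the pronoun within its binding domain → coindexation would violate Principle B.
*the diplomats₂*: the pronoun c-commands this R-expression → coindexation would violate Principle C on *the diplomats₂*.
*the senators₃*: the pronoun c-commands this R-expression → coindexation would violate Principle C on *the senators₃*.
*the editors₄*: the pronoun c-commands this R-expression → coindexation would violate Principle C on *the editors₄*.
*the surgeons₅*: the pronoun c-commands this R-expression → coindexation would violate Principle C on *the surgeons₅*.

none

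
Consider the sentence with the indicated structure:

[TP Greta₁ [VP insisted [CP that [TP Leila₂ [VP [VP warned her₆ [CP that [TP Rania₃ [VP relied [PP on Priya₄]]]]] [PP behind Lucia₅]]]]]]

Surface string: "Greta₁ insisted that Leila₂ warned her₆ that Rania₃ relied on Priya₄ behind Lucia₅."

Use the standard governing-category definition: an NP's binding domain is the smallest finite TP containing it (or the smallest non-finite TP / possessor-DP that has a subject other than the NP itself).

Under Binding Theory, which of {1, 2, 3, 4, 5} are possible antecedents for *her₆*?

{1, 5}

*her* is a pronoun, so Principle B applies: it must be free in its binding domain.
Binding domain of *her₆*: the embedded TP, whose subject is Leila₂.
*Greta₁* c-commands the pronoun but from outside its binding domain, and is not c-commanded by it → coindexation permitted.
*Leila₂* c-commands the pronoun within its binding domain → coindexation would violate Principle B.
*Rania₃*: the pronoun c-commands this R-expression → coindexation would violate Principle C on *Rania₃*.
*Priya₄*: the pronoun c-commands this R-expression → coindexation would violate Principle C on *Priya₄*.
*Lucia₅* and the pronoun do not c-command one another → neither Principle B nor Principle C is at stake; coindexation permitted.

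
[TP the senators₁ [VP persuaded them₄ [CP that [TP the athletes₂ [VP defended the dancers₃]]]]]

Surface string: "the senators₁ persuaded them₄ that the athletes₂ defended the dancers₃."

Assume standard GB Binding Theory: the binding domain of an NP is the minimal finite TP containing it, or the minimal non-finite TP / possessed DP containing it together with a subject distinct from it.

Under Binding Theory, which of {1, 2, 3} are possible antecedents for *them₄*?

*them* is a pronoun, so Principle B applies: it must be free in its binding domain.
Binding domain of *them₄*: the matrix TP, whose subject is the senators₁.
*the senators₁* c-commands the pronoun within its binding domain → coindexation would violate Principle B.
*the athletes₂*: the pronoun c-commands this R-expression → coindexation would violate Principle C on *the athletes₂*.
*the dancers₃*: the pronoun c-commands this R-expression → coindexation would violate Principle C on *the dancers₃*.

none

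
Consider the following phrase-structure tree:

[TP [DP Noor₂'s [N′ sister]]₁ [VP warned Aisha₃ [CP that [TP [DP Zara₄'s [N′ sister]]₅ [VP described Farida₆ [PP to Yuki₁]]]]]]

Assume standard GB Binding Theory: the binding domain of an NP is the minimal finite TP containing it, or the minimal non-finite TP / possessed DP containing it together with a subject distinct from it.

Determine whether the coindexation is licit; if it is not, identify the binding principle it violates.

The two coindexed NPs are *[Noor₂'s sister]₁* and *Yuki₁*.
*Yuki₁* is an R-expression. Principle C requires it to be free everywhere.
*[Noor₂'s sister]₁* c-commands it and carries the same index.
The R-expression is bound → Principle C violation.

Principle C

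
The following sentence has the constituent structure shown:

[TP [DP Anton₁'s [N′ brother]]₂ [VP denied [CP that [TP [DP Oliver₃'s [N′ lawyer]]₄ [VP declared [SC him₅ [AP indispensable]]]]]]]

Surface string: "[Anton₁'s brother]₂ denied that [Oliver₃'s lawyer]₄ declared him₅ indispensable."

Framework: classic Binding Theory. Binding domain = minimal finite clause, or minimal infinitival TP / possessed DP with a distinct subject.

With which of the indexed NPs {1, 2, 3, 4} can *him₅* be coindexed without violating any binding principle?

*him* is a pronoun, so Principle B applies: it must be free in its binding domain.
Binding domain of *him₅*: the embedded TP, whose subject is [Oliver₃'s lawyer]₄.
*Anton₁* and the pronoun do not c-command one another → neither Principle B nor Principle C is at stake; coindexation permitted.
*[Anton₁'s brother]₂* c-commands the pronoun but from outside its binding domain, and is not c-commanded by it → coindexation permitted.
*Oliver₃* and the pronoun do not c-command one another → neither Principle B nor Principle C is at stake; coindexation permitted.
*[Oliver₃'s lawyer]₄* c-commands the pronoun within its binding domain → coindexation would violate Principle B.

{1, 2, 3}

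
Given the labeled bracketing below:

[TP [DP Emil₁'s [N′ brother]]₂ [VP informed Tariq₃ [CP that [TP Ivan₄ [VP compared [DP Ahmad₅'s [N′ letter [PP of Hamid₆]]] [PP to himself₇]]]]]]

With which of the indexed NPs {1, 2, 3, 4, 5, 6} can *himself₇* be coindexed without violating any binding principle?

{4}

*himself* is an anaphor, so Principle A applies: it must be bound in its binding domain.
Binding domain of *himself₇*: the embedded TP, whose subject is Ivan₄.
*Emil₁* does not c-command the anaphor → cannot bind it.
*[Emil₁'s brother]₂* c-commands the anaphor but is outside its binding domain → cannot satisfy Principle A.
*Tariq₃* c-commands the anaphor but is outside its binding domain → cannot satisfy Principle A.
*Ivan₄* c-commands the anaphor within its binding domain → licit binder.
*Ahmad₅* does not c-command the anaphor → cannot bind it.
*Hamid₆* does not c-command the anaphor → cannot bind it.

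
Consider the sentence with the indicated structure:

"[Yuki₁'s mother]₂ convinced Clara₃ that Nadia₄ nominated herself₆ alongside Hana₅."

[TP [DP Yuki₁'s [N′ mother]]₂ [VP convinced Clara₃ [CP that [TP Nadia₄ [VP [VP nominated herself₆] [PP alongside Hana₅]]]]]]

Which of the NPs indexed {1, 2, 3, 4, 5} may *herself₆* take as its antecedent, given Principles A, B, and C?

*herself* is an anaphor, so Principle A applies: it must be bound in its binding domain.
Binding domain of *herself₆*: the embedded TP, whose subject is Nadia₄.
*Yuki₁* does not c-command the anaphor → cannot bind it.
*[Yuki₁'s mother]₂* c-commands the anaphor but is outside its binding domain → cannot satisfy Principle A.
*Clara₃* c-commands the anaphor but is outside its binding domain → cannot satisfy Principle A.
*Nadia₄* c-commands the anaphor within its binding domain → licit binder.
*Hana₅* does not c-command the anaphor → cannot bind it.

{4}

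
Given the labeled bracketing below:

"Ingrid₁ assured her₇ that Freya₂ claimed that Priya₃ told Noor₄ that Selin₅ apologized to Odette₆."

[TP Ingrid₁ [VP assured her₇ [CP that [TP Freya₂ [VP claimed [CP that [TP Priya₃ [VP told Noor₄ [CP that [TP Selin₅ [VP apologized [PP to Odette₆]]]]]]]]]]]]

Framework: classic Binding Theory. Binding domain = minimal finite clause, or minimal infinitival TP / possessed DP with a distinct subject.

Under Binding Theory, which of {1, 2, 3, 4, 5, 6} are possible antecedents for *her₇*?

*her* is a pronoun, so Principle B applies: it must be free in its binding domain.
Binding domain of *her₇*: the matrix TP, whose subject is Ingrid₁.
*Ingrid₁* c-commands the pronoun within its binding domain → coindexation would violate Principle B.
*Freya₂*: the pronoun c-commands this R-expression → coindexation would violate Principle C on *Freya₂*.
*Priya₃*: the pronoun c-commands this R-expression → coindexation would violate Principle C on *Priya₃*.
*Noor₄*: the pronoun c-commands this R-expression → coindexation would violate Principle C on *Noor₄*.
*Selin₅*: the pronoun c-commands this R-expression → coindexation would violate Principle C on *Selin₅*.
*Odette₆*: the pronoun c-commands this R-expression → coindexation would violate Principle C on *Odette₆*.

none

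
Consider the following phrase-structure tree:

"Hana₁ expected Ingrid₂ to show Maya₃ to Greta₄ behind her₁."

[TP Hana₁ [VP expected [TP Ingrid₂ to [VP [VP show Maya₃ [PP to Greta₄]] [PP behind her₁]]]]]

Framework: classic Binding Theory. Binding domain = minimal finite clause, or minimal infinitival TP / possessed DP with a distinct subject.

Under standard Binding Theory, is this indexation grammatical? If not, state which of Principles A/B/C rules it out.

grammatical

The two coindexed NPs are *Hana₁* and *her₁*.
*her₁* is a pronoun; its binding domain is the embedded TP, whose subject is Ingrid₂. Within that domain it is c-commanded only by *Ingrid₂*, which carries a different index — the pronoun is free locally, so Principle B holds.
*Hana₁* is an R-expression; *her₁* does not c-command it, and no other NP shares its index, so Principle C is satisfied.
All principles are respected.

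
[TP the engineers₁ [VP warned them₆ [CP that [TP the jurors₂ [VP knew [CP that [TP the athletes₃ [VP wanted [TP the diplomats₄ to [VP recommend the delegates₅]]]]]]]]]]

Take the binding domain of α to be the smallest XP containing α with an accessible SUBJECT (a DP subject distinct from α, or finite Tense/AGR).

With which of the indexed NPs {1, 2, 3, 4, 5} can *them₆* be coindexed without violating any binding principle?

*them* is a pronoun, so Principle B applies: it must be free in its binding domain.
Binding domain of *them₆*: the matrix TP, whose subject is the engineers₁.
*the engineers₁* c-commands the pronoun within its binding domain → coindexation would violate Principle B.
*the jurors₂*: the pronoun c-commands this R-expression → coindexation would violate Principle C on *the jurors₂*.
*the athletes₃*: the pronoun c-commands this R-expression → coindexation would violate Principle C on *the athletes₃*.
*the diplomats₄*: the pronoun c-commands this R-expression → coindexation would violate Principle C on *the diplomats₄*.
*the delegates₅*: the pronoun c-commands this R-expression → coindexation would violate Principle C on *the delegates₅*.

none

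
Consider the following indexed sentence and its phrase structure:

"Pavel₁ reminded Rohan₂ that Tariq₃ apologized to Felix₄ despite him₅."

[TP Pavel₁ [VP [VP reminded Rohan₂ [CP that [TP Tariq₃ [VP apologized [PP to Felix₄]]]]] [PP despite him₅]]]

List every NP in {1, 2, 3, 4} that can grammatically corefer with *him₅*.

*him* is a pronoun, so Principle B applies: it must be free in its binding domain.
Binding domain of *him₅*: the matrix TP, whose subject is Pavel₁.
*Pavel₁* c-commands the pronoun within its binding domain → coindexation would violate Principle B.
*Rohan₂* and the pronoun do not c-command one another → neither Principle B nor Principle C is at stake; coindexation permitted.
*Tariq₃* and the pronoun do not c-command one another → neither Principle B nor Principle C is at stake; coindexation permitted.
*Felix₄* and the pronoun do not c-command one another → neither Principle B nor Principle C is at stake; coindexation permitted.

{2, 3, 4}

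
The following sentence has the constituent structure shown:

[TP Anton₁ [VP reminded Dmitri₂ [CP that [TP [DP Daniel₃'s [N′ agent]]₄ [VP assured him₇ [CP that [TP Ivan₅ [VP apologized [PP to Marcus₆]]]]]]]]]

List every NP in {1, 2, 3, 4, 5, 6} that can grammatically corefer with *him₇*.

{1, 2, 3}

*him* is a pronoun, so Principle B applies: it must be free in its binding domain.
Binding domain of *him₇*: the embedded TP, whose subject is [Daniel₃'s agent]₄.
*Anton₁* c-commands the pronoun but from outside its binding domain, and is not c-commanded by it → coindexation permitted.
*Dmitri₂* c-commands the pronoun but from outside its binding domain, and is not c-commanded by it → coindexation permitted.
*Daniel₃* and the pronoun do not c-command one another → neither Principle B nor Principle C is at stake; coindexation permitted.
*[Daniel₃'s agent]₄* c-commands the pronoun within its binding domain → coindexation would violate Principle B.
*Ivan₅*: the pronoun c-commands this R-expression → coindexation would violate Principle C on *Ivan₅*.
*Marcus₆*: the pronoun c-commands this R-expression → coindexation would violate Principle C on *Marcus₆*.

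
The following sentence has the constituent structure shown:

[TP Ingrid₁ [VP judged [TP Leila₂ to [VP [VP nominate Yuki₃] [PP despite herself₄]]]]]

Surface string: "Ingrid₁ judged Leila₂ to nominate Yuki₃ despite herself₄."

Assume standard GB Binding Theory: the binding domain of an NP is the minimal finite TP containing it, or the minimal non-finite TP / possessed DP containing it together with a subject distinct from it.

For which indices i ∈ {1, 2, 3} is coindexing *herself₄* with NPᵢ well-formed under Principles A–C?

*herself* is an anaphor, so Principle A applies: it must be bound in its binding domain.
Binding domain of *herself₄*: the embedded TP, whose subject is Leila₂.
*Ingrid₁* c-commands the anaphor but is outside its binding domain → cannot satisfy Principle A.
*Leila₂* c-commands the anaphor within its binding domain → licit binder.
*Yuki₃* does not c-command the anaphor → cannot bind it.

{2}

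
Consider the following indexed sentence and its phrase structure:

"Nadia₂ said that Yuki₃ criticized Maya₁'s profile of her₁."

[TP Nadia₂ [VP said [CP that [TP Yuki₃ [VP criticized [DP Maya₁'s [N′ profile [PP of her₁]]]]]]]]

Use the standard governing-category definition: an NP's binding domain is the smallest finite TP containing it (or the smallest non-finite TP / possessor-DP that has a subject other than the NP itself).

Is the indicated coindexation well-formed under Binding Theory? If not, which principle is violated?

Principle B

The two coindexed NPs are *Maya₁* and *her₁*.
*her₁* is a pronoun. Its binding domain is the possessed DP, whose subject is Maya₁.
*Maya₁* c-commands it within that domain and carries the same index.
The pronoun is locally bound → Principle B violation.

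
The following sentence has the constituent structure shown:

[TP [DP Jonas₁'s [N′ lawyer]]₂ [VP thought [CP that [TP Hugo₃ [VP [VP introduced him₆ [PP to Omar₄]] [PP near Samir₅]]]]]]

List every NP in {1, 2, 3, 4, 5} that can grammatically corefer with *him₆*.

{1, 2, 5}

*him* is a pronoun, so Principle B applies: it must be free in its binding domain.
Binding domain of *him₆*: the embedded TP, whose subject is Hugo₃.
*Jonas₁* and the pronoun do not c-command one another → neither Principle B nor Principle C is at stake; coindexation permitted.
*[Jonas₁'s lawyer]₂* c-commands the pronoun but from outside its binding domain, and is not c-commanded by it → coindexation permitted.
*Hugo₃* c-commands the pronoun within its binding domain → coindexation would violate Principle B.
*Omar₄*: the pronoun c-commands this R-expression → coindexation would violate Principle C on *Omar₄*.
*Samir₅* and the pronoun do not c-command one another → neither Principle B nor Principle C is at stake; coindexation permitted.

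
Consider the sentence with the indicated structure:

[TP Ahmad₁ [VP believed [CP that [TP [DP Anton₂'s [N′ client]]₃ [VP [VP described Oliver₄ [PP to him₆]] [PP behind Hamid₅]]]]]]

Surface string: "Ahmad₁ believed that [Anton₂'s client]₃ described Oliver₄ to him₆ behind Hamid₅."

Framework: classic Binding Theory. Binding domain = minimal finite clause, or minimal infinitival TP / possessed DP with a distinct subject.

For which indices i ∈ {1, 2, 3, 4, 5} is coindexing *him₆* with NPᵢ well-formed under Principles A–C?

{1, 2, 5}

*him* is a pronoun, so Principle B applies: it must be free in its binding domain.
Binding domain of *him₆*: the embedded TP, whose subject is [Anton₂'s client]₃.
*Ahmad₁* c-commands the pronoun but from outside its binding domain, and is not c-commanded by it → coindexation permitted.
*Anton₂* and the pronoun do not c-command one another → neither Principle B nor Principle C is at stake; coindexation permitted.
*[Anton₂'s client]₃* c-commands the pronoun within its binding domain → coindexation would violate Principle B.
*Oliver₄* c-commands the pronoun within its binding domain → coindexation would violate Principle B.
*Hamid₅* and the pronoun do not c-command one another → neither Principle B nor Principle C is at stake; coindexation permitted.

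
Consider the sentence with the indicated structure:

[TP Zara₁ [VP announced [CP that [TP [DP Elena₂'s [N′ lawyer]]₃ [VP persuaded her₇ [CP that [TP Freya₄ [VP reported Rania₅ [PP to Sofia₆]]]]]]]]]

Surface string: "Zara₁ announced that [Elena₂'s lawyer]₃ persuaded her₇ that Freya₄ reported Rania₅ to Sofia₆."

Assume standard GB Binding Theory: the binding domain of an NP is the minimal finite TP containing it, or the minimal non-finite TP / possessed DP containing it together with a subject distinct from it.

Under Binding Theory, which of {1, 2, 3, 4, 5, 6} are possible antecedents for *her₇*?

{1, 2}

*her* is a pronoun, so Principle B applies: it must be free in its binding domain.
Binding domain of *her₇*: the embedded TP, whose subject is [Elena₂'s lawyer]₃.
*Zara₁* c-commands the pronoun but from outside its binding domain, and is not c-commanded by it → coindexation permitted.
*Elena₂* and the pronoun do not c-command one another → neither Principle B nor Principle C is at stake; coindexation permitted.
*[Elena₂'s lawyer]₃* c-commands the pronoun within its binding domain → coindexation would violate Principle B.
*Freya₄*: the pronoun c-commands this R-expression → coindexation would violate Principle C on *Freya₄*.
*Rania₅*: the pronoun c-commands this R-expression → coindexation would violate Principle C on *Rania₅*.
*Sofia₆*: the pronoun c-commands this R-expression → coindexation would violate Principle C on *Sofia₆*.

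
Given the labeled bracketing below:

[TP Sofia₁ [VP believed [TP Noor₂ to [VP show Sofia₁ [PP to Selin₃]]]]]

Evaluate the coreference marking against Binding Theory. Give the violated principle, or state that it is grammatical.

The two coindexed NPs are *Sofia₁* (the higher occurrence) and *Sofia₁* (the lower occurrence).
*Sofia₁* (the lower occurrence) is an R-expression. Principle C requires it to be free everywhere.
*Sofia₁* (the higher occurrence) c-commands it and carries the same index.
The R-expression is bound → Principle C violation.

Principle C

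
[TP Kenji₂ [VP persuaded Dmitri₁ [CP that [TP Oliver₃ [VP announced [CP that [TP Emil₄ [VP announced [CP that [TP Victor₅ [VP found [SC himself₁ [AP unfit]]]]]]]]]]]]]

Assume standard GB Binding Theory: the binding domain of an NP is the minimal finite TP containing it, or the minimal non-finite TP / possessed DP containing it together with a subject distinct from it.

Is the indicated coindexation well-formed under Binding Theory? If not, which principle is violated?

Principle A

The two coindexed NPs are *Dmitri₁* and *himself₁*.
*himself₁* is an anaphor. Principle A requires it to be bound within its binding domain — the embedded TP, whose subject is Victor₅.
Within that domain it is c-commanded by *Victor₅*, which does not share its index.
*Dmitri₁* does c-command the anaphor, but from outside its binding domain.
The anaphor is unbound in its domain → Principle A violation.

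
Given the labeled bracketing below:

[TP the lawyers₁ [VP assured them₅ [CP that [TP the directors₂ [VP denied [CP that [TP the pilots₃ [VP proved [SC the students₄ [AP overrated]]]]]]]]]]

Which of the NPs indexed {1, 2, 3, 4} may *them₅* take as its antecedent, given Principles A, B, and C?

*them* is a pronoun, so Principle B applies: it must be free in its binding domain.
Binding domain of *them₅*: the matrix TP, whose subject is the lawyers₁.
*the lawyers₁* c-commands the pronoun within its binding domain → coindexation would violate Principle B.
*the directors₂*: the pronoun c-commands this R-expression → coindexation would violate Principle C on *the directors₂*.
*the pilots₃*: the pronoun c-commands this R-expression → coindexation would violate Principle C on *the pilots₃*.
*the students₄*: the pronoun c-commands this R-expression → coindexation would violate Principle C on *the students₄*.

none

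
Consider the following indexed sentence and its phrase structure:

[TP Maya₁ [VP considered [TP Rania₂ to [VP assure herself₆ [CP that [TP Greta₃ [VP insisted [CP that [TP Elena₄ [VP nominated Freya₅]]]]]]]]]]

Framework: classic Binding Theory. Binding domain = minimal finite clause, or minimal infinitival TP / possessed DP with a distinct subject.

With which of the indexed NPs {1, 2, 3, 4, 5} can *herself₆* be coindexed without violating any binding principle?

*herself* is an anaphor, so Principle A applies: it must be bound in its binding domain.
Binding domain of *herself₆*: the embedded TP, whose subject is Rania₂.
*Maya₁* c-commands the anaphor but is outside its binding domain → cannot satisfy Principle A.
*Rania₂* c-commands the anaphor within its binding domain → licit binder.
*Greta₃* does not c-command the anaphor → cannot bind it.
*Elena₄* does not c-command the anaphor → cannot bind it.
*Freya₅* does not c-command the anaphor → cannot bind it.

{2}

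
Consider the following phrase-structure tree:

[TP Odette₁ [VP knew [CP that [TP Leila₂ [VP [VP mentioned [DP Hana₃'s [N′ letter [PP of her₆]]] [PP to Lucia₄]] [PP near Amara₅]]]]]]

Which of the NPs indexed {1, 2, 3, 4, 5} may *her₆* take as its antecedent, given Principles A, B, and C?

{1, 2, 4, 5}

*her* is a pronoun, so Principle B applies: it must be free in its binding domain.
Binding domain of *her₆*: the possessed DP, whose subject is Hana₃.
*Odette₁* c-commands the pronoun but from outside its binding domain, and is not c-commanded by it → coindexation permitted.
*Leila₂* c-commands the pronoun but from outside its binding domain, and is not c-commanded by it → coindexation permitted.
*Hana₃* c-commands the pronoun within its binding domain → coindexation would violate Principle B.
*Lucia₄* and the pronoun do not c-command one another → neither Principle B nor Principle C is at stake; coindexation permitted.
*Amara₅* and the pronoun do not c-command one another → neither Principle B nor Principle C is at stake; coindexation permitted.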